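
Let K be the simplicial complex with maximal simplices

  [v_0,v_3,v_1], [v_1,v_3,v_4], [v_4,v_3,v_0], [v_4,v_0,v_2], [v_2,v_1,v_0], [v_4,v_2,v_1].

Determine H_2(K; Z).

H_2 = Z.

Order the vertices as v_0 < v_1 < v_2 < v_3 < v_4. Listing each simplex with vertices in this order, K has dimension 2 with simplices:

  0-simplices (5): [v_0], [v_1], [v_2], [v_3], [v_4]
  1-simplices (9): [v_0,v_1], [v_0,v_2], [v_0,v_3], [v_0,v_4], [v_1,v_2], [v_1,v_3], [v_1,v_4], [v_2,v_4], [v_3,v_4]
  2-simplices (6): [v_0,v_1,v_2], [v_0,v_1,v_3], [v_0,v_2,v_4], [v_0,v_3,v_4], [v_1,v_2,v_4], [v_1,v_3,v_4]

so the chain groups are C_0 ≅ Z^5, C_1 ≅ Z^9, C_2 ≅ Z^6.

Boundary ∂_1: C_1 → C_0 sends each edge [p,q] (with p < q) to q − p. For instance
  ∂[v_3,v_4] = [v_4] − [v_3].
This gives a 5×9 integer matrix of rank 4; reducing to Smith normal form yields diagonal entries (1,1,1,1).

∂_2: C_2 → C_1 maps a triangle to the signed sum of its edges. For instance
  ∂[v_0,v_2,v_4] = [v_2,v_4] − [v_0,v_4] + [v_0,v_2],
  ∂[v_1,v_2,v_4] = [v_2,v_4] − [v_1,v_4] + [v_1,v_2].
As a 9×6 matrix over Z this has rank 5, with invariant factors (1,1,1,1,1).

Computing H_k = (kernel of ∂_k) / (image of ∂_{k+1}):

  H_2: rank ker ∂_2 − rank ∂_3 = (6 − 5) − 0 = 1, and there is no ∂_3, so H_2 ≅ Z.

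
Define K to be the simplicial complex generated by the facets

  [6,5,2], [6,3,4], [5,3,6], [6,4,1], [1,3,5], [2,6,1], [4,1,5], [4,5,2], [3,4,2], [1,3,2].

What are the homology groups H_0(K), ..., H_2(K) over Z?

H_0 = Z,  H_1 = Z/2,  H_2 = 0.

Order the vertices as 1 < 2 < 3 < 4 < 5 < 6. Listing each simplex with vertices in this order, K has dimension 2 with simplices:

  0-simplices (6): [1], [2], [3], [4], [5], [6]
  1-simplices (15): [1,2], [1,3], [1,4], [1,5], [1,6], [2,3], [2,4], [2,5], [2,6], [3,4], [3,5], [3,6], [4,5], [4,6], [5,6]
  2-simplices (10): [1,2,3], [1,2,6], [1,3,5], [1,4,5], [1,4,6], [2,3,4], [2,4,5], [2,5,6], [3,4,6], [3,5,6]

so the chain groups are C_0 ≅ Z^6, C_1 ≅ Z^15, C_2 ≅ Z^10.

The boundary map ∂_1: C_1 → C_0 maps an edge to its endpoints' difference, ∂[p,q] = q − p. For instance
  ∂[3,4] = [4] − [3].
The resulting 6×15 matrix has rank 5, and its Smith normal form has invariant factors (1,1,1,1,1).

∂_2: C_2 → C_1 sends each 2-simplex [p,q,r] to [q,r] − [p,r] + [p,q]. For instance
  ∂[3,4,6] = [4,6] − [3,6] + [3,4],
  ∂[2,4,5] = [4,5] − [2,5] + [2,4].
The resulting 15×10 matrix has rank 10, and its Smith normal form has invariant factors (1,1,1,1,1,1,1,1,1,2).

From H_k ≅ ker(∂_k) / im(∂_{k+1}) we obtain:

  H_0: rank C_0 − rank ∂_1 = 6 − 5 = 1, and the invariant factors of ∂_1 are all 1, so H_0 ≅ Z.
  H_1: rank ker ∂_1 − rank ∂_2 = (15 − 5) − 10 = 0, and ∂_2 has invariant factor 2 > 1, so H_1 ≅ Z/2.
  H_2: rank ker ∂_2 − rank ∂_3 = (10 − 10) − 0 = 0, and there is no ∂_3, so H_2 ≅ 0.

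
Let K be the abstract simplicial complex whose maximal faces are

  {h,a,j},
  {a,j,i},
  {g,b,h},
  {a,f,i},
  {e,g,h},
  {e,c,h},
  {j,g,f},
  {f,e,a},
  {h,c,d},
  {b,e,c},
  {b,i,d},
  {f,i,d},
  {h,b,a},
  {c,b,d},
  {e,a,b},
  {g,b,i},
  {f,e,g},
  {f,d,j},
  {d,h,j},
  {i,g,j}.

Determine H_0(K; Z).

Fix the vertex order a < b < c < d < e < f < g < h < i < j and write every simplex with vertices in increasing order. Then dim K = 2 and the simplices of K are:

  0-simplices (10): a, b, c, d, e, f, g, h, i, j
  1-simplices (30): ab, ae, af, ah, ai, aj, bc, bd, be, bg, bh, bi, cd, ce, ch, df, dh, di, dj, ef, eg, eh, fg, fi, fj, gh, gi, gj, hj, ij
  2-simplices (20): abe, abh, aef, afi, ahj, aij, bcd, bce, bdi, bgh, bgi, cdh, ceh, dfi, dfj, dhj, efg, egh, fgj, gij

so the chain groups are C_0 ≅ Z^10, C_1 ≅ Z^30, C_2 ≅ Z^20.

The boundary map ∂_1: C_1 → C_0 sends each edge [p,q] (with p < q) to q − p. For instance
  ∂ef = f − e.
The 10×30 boundary matrix has rank 9 and Smith normal form diag(1,1,1,1,1,1,1,1,1).

Boundary ∂_2: C_2 → C_1 maps a triangle to the signed sum of its edges. For instance
  ∂abh = bh − ah + ab,
  ∂abe = be − ae + ab.
The resulting 30×20 matrix has rank 20, and its Smith normal form has invariant factors (1,1,1,1,1,1,1,1,1,1,1,1,1,1,1,1,1,1,1,2).

From H_k ≅ ker(∂_k) / im(∂_{k+1}) we obtain:

  H_0: rank C_0 − rank ∂_1 = 10 − 9 = 1, and the invariant factors of ∂_1 are all 1, so H_0 ≅ Z.

(K is a triangulation of the Klein bottle.)

H_0 ≅ Z.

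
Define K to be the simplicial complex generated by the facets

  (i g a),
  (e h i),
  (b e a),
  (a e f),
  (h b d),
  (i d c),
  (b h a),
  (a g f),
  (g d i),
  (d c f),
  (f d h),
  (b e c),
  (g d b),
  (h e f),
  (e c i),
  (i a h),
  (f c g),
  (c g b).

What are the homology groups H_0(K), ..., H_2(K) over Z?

Take the total order a < b < c < d < e < f < g < h < i on the vertex set. Then K (dimension 2) consists of the simplices:

  0-simplices (9): a, b, c, d, e, f, g, h, i
  1-simplices (27): ab, ae, af, ag, ah, ai, bc, bd, be, bg, bh, cd, ce, cf, cg, ci, df, dg, dh, di, ef, eh, ei, fg, fh, gi, hi
  2-simplices (18): abe, abh, aef, afg, agi, ahi, bce, bcg, bdg, bdh, cdf, cdi, cei, cfg, dfh, dgi, efh, ehi

Hence C_0 ≅ Z^9, C_1 ≅ Z^27, C_2 ≅ Z^18.

The boundary map ∂_1: C_1 → C_0 is given by ∂[p,q] = [q] − [p]. For instance
  ∂ce = e − c.
As a 9×27 matrix over Z this has rank 8, with invariant factors (1,1,1,1,1,1,1,1).

∂_2: C_2 → C_1 sends each 2-simplex [p,q,r] to [q,r] − [p,r] + [p,q]. For instance
  ∂cei = ei − ci + ce,
  ∂dfh = fh − dh + df.
As a 27×18 matrix over Z this has rank 18, with invariant factors (1,1,1,1,1,1,1,1,1,1,1,1,1,1,1,1,1,2).

From H_k ≅ ker(∂_k) / im(∂_{k+1}) we obtain:

  H_0: rank C_0 − rank ∂_1 = 9 − 8 = 1, and the invariant factors of ∂_1 are all 1, so H_0 = Z.
  H_1: rank ker ∂_1 − rank ∂_2 = (27 − 8) − 18 = 1, and ∂_2 has invariant factor 2 > 1, so H_1 = Z ⊕ Z/2Z.
  H_2: rank ker ∂_2 − rank ∂_3 = (18 − 18) − 0 = 0, and there is no ∂_3, so H_2 = 0.

H_0 ≅ Z,  H_1 ≅ Z ⊕ Z/2Z,  H_2 = 0.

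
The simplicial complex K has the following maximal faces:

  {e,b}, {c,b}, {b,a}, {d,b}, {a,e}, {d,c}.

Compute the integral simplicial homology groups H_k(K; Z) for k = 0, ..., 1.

H_0 ≅ Z,  H_1 ≅ Z^2.

Take the total order a < b < c < d < e on the vertex set. Then K (dimension 1) consists of the simplices:

  0-simplices (5): a, b, c, d, e
  1-simplices (6): ab, ae, bc, bd, be, cd

giving chain groups C_0 ≅ Z^5, C_1 ≅ Z^6.

The boundary map ∂_1: C_1 → C_0 sends each edge [p,q] (with p < q) to q − p. For instance
  ∂ae = e − a.
This gives a 5×6 integer matrix of rank 4; reducing to Smith normal form yields diagonal entries (1,1,1,1).

Reading off H_k = ker ∂_k / im ∂_{k+1}:

  H_0: rank C_0 − rank ∂_1 = 5 − 4 = 1, and the invariant factors of ∂_1 are all 1, so H_0 ≅ Z.
  H_1: rank ker ∂_1 − rank ∂_2 = (6 − 4) − 0 = 2, and there is no ∂_2, so H_1 ≅ Z^2.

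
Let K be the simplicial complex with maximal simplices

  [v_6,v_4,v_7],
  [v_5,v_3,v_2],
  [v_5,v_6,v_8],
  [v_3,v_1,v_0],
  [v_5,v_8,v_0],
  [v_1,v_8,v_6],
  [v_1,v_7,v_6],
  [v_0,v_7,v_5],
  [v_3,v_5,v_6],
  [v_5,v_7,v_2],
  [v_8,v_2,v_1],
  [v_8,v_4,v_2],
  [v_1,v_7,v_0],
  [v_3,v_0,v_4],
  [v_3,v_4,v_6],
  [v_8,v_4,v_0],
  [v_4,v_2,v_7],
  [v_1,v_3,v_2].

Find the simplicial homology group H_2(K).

We work with the vertex ordering v_0 < v_1 < v_2 < v_3 < v_4 < v_5 < v_6 < v_7 < v_8. The simplices of K, each written with vertices in increasing order, are:

  0-simplices (9): [v_0], [v_1], [v_2], [v_3], [v_4], [v_5], [v_6], [v_7], [v_8]
  1-simplices (27): (27 of them)
  2-simplices (18): (18 of them)

Hence C_0 ≅ Z^9, C_1 ≅ Z^27, C_2 ≅ Z^18.

The boundary map ∂_1: C_1 → C_0 sends each edge [p,q] (with p < q) to q − p. For instance
  ∂[v_4,v_6] = [v_6] − [v_4].
The resulting 9×27 matrix has rank 8, and its Smith normal form has invariant factors (1,1,1,1,1,1,1,1).

Boundary ∂_2: C_2 → C_1 maps a triangle to the signed sum of its edges. For instance
  ∂[v_3,v_5,v_6] = [v_5,v_6] − [v_3,v_6] + [v_3,v_5],
  ∂[v_1,v_2,v_8] = [v_2,v_8] − [v_1,v_8] + [v_1,v_2].
The resulting 27×18 matrix has rank 17, and its Smith normal form has invariant factors (1,1,1,1,1,1,1,1,1,1,1,1,1,1,1,1,1).

Reading off H_k = ker ∂_k / im ∂_{k+1}:

  H_2: rank ker ∂_2 − rank ∂_3 = (18 − 17) − 0 = 1, and there is no ∂_3, so H_2 = Z.

H_2 = Z.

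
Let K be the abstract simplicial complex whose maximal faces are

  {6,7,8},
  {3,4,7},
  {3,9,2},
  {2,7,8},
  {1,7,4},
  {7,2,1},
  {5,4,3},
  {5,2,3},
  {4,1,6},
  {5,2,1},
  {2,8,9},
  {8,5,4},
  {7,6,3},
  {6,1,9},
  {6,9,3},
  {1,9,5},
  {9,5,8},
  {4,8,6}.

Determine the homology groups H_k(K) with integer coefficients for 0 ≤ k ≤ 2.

H_0 = Z,  H_1 = Z ⊕ Z/2,  H_2 = 0.

Order the vertices as 1 < 2 < 3 < 4 < 5 < 6 < 7 < 8 < 9. Listing each simplex with vertices in this order, K has dimension 2 with simplices:

  0-simplices (9): [1], [2], [3], [4], [5], [6], [7], [8], [9]
  1-simplices (27): (27 of them)
  2-simplices (18): [1,2,5], [1,2,7], [1,4,6], [1,4,7], [1,5,9], [1,6,9], [2,3,5], [2,3,9], [2,7,8], [2,8,9], [3,4,5], [3,4,7], [3,6,7], [3,6,9], [4,5,8], [4,6,8], [5,8,9], [6,7,8]

so the chain groups are C_0 ≅ Z^9, C_1 ≅ Z^27, C_2 ≅ Z^18.

∂_1: C_1 → C_0 is given by ∂[p,q] = [q] − [p]. For instance
  ∂[1,7] = [7] − [1].
The resulting 9×27 matrix has rank 8, and its Smith normal form has invariant factors (1,1,1,1,1,1,1,1).

The boundary map ∂_2: C_2 → C_1 sends each 2-simplex [p,q,r] to [q,r] − [p,r] + [p,q]. For instance
  ∂[5,8,9] = [8,9] − [5,9] + [5,8],
  ∂[3,4,7] = [4,7] − [3,7] + [3,4].
This gives a 27×18 integer matrix of rank 18; reducing to Smith normal form yields diagonal entries (1,1,1,1,1,1,1,1,1,1,1,1,1,1,1,1,1,2).

Now H_k = ker ∂_k / im ∂_{k+1}, so:

  H_0: rank C_0 − rank ∂_1 = 9 − 8 = 1, and the invariant factors of ∂_1 are all 1, so H_0 = Z.
  H_1: rank ker ∂_1 − rank ∂_2 = (27 − 8) − 18 = 1, and ∂_2 has invariant factor 2 > 1, so H_1 = Z ⊕ Z/2.
  H_2: rank ker ∂_2 − rank ∂_3 = (18 − 18) − 0 = 0, and there is no ∂_3, so H_2 = 0.

(K is a triangulation of the Klein bottle.)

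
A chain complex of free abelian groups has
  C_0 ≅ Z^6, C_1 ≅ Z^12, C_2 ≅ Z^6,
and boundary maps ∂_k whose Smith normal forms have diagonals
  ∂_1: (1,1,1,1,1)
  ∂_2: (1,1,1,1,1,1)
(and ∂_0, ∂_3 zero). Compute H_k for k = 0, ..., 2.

H_0 ≅ Z,  H_1 ≅ Z,  H_2 = 0.

H_0: b_0 = 6 − 0 − 5 = 1; torsion from ∂_1 factors > 1: none. So H_0 ≅ Z.
H_1: b_1 = 12 − 5 − 6 = 1; torsion from ∂_2 factors > 1: none. So H_1 ≅ Z.
H_2: b_2 = 6 − 6 − 0 = 0; torsion from ∂_3 factors > 1: none. So H_2 ≅ 0.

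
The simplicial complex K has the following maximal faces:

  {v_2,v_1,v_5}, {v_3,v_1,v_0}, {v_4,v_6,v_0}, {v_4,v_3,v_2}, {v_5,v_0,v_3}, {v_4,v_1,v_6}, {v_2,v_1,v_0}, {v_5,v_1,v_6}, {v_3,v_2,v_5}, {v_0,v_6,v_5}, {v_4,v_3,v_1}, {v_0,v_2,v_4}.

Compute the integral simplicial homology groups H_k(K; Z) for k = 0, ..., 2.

Order the vertices as v_0 < v_1 < v_2 < v_3 < v_4 < v_5 < v_6. Listing each simplex with vertices in this order, K has dimension 2 with simplices:

  0-simplices (7): [v_0], [v_1], [v_2], [v_3], [v_4], [v_5], [v_6]
  1-simplices (18): (18 of them)
  2-simplices (12): (12 of them)

so the chain groups are C_0 ≅ Z^7, C_1 ≅ Z^18, C_2 ≅ Z^12.

Boundary ∂_1: C_1 → C_0 is given by ∂[p,q] = [q] − [p]. For instance
  ∂[v_2,v_4] = [v_4] − [v_2].
The resulting 7×18 matrix has rank 6, and its Smith normal form has invariant factors (1,1,1,1,1,1).

Boundary ∂_2: C_2 → C_1 maps a triangle to the signed sum of its edges. For instance
  ∂[v_0,v_3,v_5] = [v_3,v_5] − [v_0,v_5] + [v_0,v_3],
  ∂[v_2,v_3,v_4] = [v_3,v_4] − [v_2,v_4] + [v_2,v_3].
As a 18×12 matrix over Z this has rank 12, with invariant factors (1,1,1,1,1,1,1,1,1,1,1,2).

Now H_k = ker ∂_k / im ∂_{k+1}, so:

  H_0: rank C_0 − rank ∂_1 = 7 − 6 = 1, and the invariant factors of ∂_1 are all 1, so H_0 ≅ Z.
  H_1: rank ker ∂_1 − rank ∂_2 = (18 − 6) − 12 = 0, and ∂_2 has invariant factor 2 > 1, so H_1 ≅ Z_2.
  H_2: rank ker ∂_2 − rank ∂_3 = (12 − 12) − 0 = 0, and there is no ∂_3, so H_2 ≅ 0.

H_0 ≅ Z,  H_1 ≅ Z_2,  H_2 = 0.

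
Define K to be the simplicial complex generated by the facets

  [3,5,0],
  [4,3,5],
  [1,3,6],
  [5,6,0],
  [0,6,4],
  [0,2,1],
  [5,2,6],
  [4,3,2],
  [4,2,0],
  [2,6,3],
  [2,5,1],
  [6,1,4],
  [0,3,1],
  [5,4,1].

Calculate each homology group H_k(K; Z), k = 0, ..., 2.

Fix the vertex order 0 < 1 < 2 < 3 < 4 < 5 < 6 and write every simplex with vertices in increasing order. Then dim K = 2 and the simplices of K are:

  0-simplices (7): [0], [1], [2], [3], [4], [5], [6]
  1-simplices (21): [0,1], [0,2], [0,3], [0,4], [0,5], [0,6], [1,2], [1,3], [1,4], [1,5], [1,6], [2,3], [2,4], [2,5], [2,6], [3,4], [3,5], [3,6], [4,5], [4,6], [5,6]
  2-simplices (14): [0,1,2], [0,1,3], [0,2,4], [0,3,5], [0,4,6], [0,5,6], [1,2,5], [1,3,6], [1,4,5], [1,4,6], [2,3,4], [2,3,6], [2,5,6], [3,4,5]

so the chain groups are C_0 ≅ Z^7, C_1 ≅ Z^21, C_2 ≅ Z^14.

∂_1: C_1 → C_0 sends each edge [p,q] (with p < q) to q − p. For instance
  ∂[0,4] = [4] − [0].
The resulting 7×21 matrix has rank 6, and its Smith normal form has invariant factors (1,1,1,1,1,1).

∂_2: C_2 → C_1 maps a triangle to the signed sum of its edges. For instance
  ∂[0,3,5] = [3,5] − [0,5] + [0,3],
  ∂[2,3,6] = [3,6] − [2,6] + [2,3].
This gives a 21×14 integer matrix of rank 13; reducing to Smith normal form yields diagonal entries (1,1,1,1,1,1,1,1,1,1,1,1,1).

Reading off H_k = ker ∂_k / im ∂_{k+1}:

  H_0: rank C_0 − rank ∂_1 = 7 − 6 = 1, and the invariant factors of ∂_1 are all 1, so H_0 = Z.
  H_1: rank ker ∂_1 − rank ∂_2 = (21 − 6) − 13 = 2, and the invariant factors of ∂_2 are all 1, so H_1 = Z^2.
  H_2: rank ker ∂_2 − rank ∂_3 = (14 − 13) − 0 = 1, and there is no ∂_3, so H_2 = Z.

As a check, the Euler characteristic is 7 − 21 + 14 = 0, which agrees with 1 − 2 + 1 = 0.

H_0 = Z,  H_1 = Z^2,  H_2 = Z.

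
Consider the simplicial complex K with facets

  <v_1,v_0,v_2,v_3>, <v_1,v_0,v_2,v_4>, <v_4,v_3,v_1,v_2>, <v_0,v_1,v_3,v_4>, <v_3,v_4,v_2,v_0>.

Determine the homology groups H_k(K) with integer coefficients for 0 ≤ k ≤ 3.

H_0 ≅ Z,  H_1 = 0,  H_2 = 0,  H_3 ≅ Z.

K has 5 vertices, 10 edges, 10 triangles, 5 3-simplices.
rank ∂_0 = 0, rank ∂_1 = 4 ⇒ b_0 = 5 − 0 − 4 = 1; all invariant factors of ∂_1 are 1 so no torsion. So H_0 = Z.
rank ∂_1 = 4, rank ∂_2 = 6 ⇒ b_1 = 10 − 4 − 6 = 0; all invariant factors of ∂_2 are 1 so no torsion. So H_1 = 0.
rank ∂_2 = 6, rank ∂_3 = 4 ⇒ b_2 = 10 − 6 − 4 = 0; all invariant factors of ∂_3 are 1 so no torsion. So H_2 = 0.
rank ∂_3 = 4, rank ∂_4 = 0 ⇒ b_3 = 5 − 4 − 0 = 1. So H_3 = Z.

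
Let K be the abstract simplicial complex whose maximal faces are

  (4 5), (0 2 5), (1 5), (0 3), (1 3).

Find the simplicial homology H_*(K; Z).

Fix the vertex order 0 < 1 < 2 < 3 < 4 < 5 and write every simplex with vertices in increasing order. Then dim K = 2 and the simplices of K are:

  0-simplices (6): [0], [1], [2], [3], [4], [5]
  1-simplices (7): [0,2], [0,3], [0,5], [1,3], [1,5], [2,5], [4,5]
  2-simplices (1): [0,2,5]

Hence C_0 ≅ Z^6, C_1 ≅ Z^7, C_2 ≅ Z^1.

∂_1: C_1 → C_0 is given by ∂[p,q] = [q] − [p]. For instance
  ∂[0,3] = [3] − [0].
As a 6×7 matrix over Z this has rank 5, with invariant factors (1,1,1,1,1).

∂_2: C_2 → C_1 maps a triangle to the signed sum of its edges. For instance
  ∂[0,2,5] = [2,5] − [0,5] + [0,2].
This gives a 7×1 integer matrix of rank 1; reducing to Smith normal form yields diagonal entries (1).

Now H_k = ker ∂_k / im ∂_{k+1}, so:

  H_0: rank C_0 − rank ∂_1 = 6 − 5 = 1, and the invariant factors of ∂_1 are all 1, so H_0 = Z.
  H_1: rank ker ∂_1 − rank ∂_2 = (7 − 5) − 1 = 1, and the invariant factors of ∂_2 are all 1, so H_1 = Z.
  H_2: rank ker ∂_2 − rank ∂_3 = (1 − 1) − 0 = 0, and there is no ∂_3, so H_2 = 0.

As a check, the Euler characteristic is 6 − 7 + 1 = 0, which agrees with 1 − 1 + 0 = 0.

H_0 = Z,  H_1 = Z,  H_2 = 0.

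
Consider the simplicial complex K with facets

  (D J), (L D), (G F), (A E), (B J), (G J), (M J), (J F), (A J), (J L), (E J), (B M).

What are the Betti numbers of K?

Order the vertices as A < B < D < E < F < G < J < L < M. Listing each simplex with vertices in this order, K has dimension 1 with simplices:

  0-simplices (9): A, B, D, E, F, G, J, L, M
  1-simplices (12): AE, AJ, BJ, BM, DJ, DL, EJ, FG, FJ, GJ, JL, JM

Hence C_0 ≅ Z^9, C_1 ≅ Z^12.

Boundary ∂_1: C_1 → C_0 maps an edge to its endpoints' difference, ∂[p,q] = q − p.
The 9×12 boundary matrix has rank 8 and Smith normal form diag(1,1,1,1,1,1,1,1).

Now H_k = ker ∂_k / im ∂_{k+1}, so:

  H_0: rank C_0 − rank ∂_1 = 9 − 8 = 1, and the invariant factors of ∂_1 are all 1, so H_0 ≅ Z.
  H_1: rank ker ∂_1 − rank ∂_2 = (12 − 8) − 0 = 4, and there is no ∂_2, so H_1 ≅ Z^4.

Hence the Betti numbers are b_0 = 1, b_1 = 4.

b_0 = 1, b_1 = 4.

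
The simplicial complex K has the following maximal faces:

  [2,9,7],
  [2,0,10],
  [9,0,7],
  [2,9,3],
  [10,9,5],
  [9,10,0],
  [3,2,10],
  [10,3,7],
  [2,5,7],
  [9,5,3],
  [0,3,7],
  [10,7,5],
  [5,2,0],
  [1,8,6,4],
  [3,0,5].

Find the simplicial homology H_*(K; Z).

H_0 ≅ Z^2,  H_1 ≅ Z^2,  H_2 ≅ Z,  H_3 = 0.

Take the total order 0 < 1 < 2 < 3 < 4 < 5 < 6 < 7 < 8 < 9 < 10 on the vertex set. Then K (dimension 3) consists of the simplices:

  0-simplices (11): [0], [1], [2], [3], [4], [5], [6], [7], [8], [9], [10]
  1-simplices (27): (27 of them)
  2-simplices (18): (18 of them)
  3-simplices (1): [1,4,6,8]

Hence C_0 ≅ Z^11, C_1 ≅ Z^27, C_2 ≅ Z^18, C_3 ≅ Z^1.

∂_1: C_1 → C_0 is given by ∂[p,q] = [q] − [p]. For instance
  ∂[7,10] = [10] − [7].
This gives a 11×27 integer matrix of rank 9; reducing to Smith normal form yields diagonal entries (1,1,1,1,1,1,1,1,1).

∂_2: C_2 → C_1 maps a triangle to the signed sum of its edges. For instance
  ∂[0,3,7] = [3,7] − [0,7] + [0,3],
  ∂[2,3,10] = [3,10] − [2,10] + [2,3].
This gives a 27×18 integer matrix of rank 16; reducing to Smith normal form yields diagonal entries (1,1,1,1,1,1,1,1,1,1,1,1,1,1,1,1).

The boundary map ∂_3: C_3 → C_2 sends each 3-simplex σ to the alternating sum Σ_i (−1)^i (σ with its i-th vertex removed). For instance
  ∂[1,4,6,8] = [4,6,8] − [1,6,8] + [1,4,8] − [1,4,6].
The resulting 18×1 matrix has rank 1, and its Smith normal form has invariant factors (1).

From H_k ≅ ker(∂_k) / im(∂_{k+1}) we obtain:

  H_0: rank C_0 − rank ∂_1 = 11 − 9 = 2, and the invariant factors of ∂_1 are all 1, so H_0 ≅ Z^2.
  H_1: rank ker ∂_1 − rank ∂_2 = (27 − 9) − 16 = 2, and the invariant factors of ∂_2 are all 1, so H_1 ≅ Z^2.
  H_2: rank ker ∂_2 − rank ∂_3 = (18 − 16) − 1 = 1, and the invariant factors of ∂_3 are all 1, so H_2 ≅ Z.
  H_3: rank ker ∂_3 − rank ∂_4 = (1 − 1) − 0 = 0, and there is no ∂_4, so H_3 ≅ 0.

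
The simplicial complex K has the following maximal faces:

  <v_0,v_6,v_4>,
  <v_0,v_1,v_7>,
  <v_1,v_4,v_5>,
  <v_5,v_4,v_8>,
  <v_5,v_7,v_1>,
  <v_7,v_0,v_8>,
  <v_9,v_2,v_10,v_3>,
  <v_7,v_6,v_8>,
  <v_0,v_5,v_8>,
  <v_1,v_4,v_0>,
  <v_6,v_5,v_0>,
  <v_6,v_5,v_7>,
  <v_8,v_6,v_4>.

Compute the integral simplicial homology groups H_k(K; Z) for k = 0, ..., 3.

H_0 ≅ Z^2,  H_1 ≅ Z_2,  H_2 = 0,  H_3 = 0.

Order the vertices as v_0 < v_1 < v_2 < v_3 < v_4 < v_5 < v_6 < v_7 < v_8 < v_9 < v_10. Listing each simplex with vertices in this order, K has dimension 3 with simplices:

  0-simplices (11): [v_0], [v_1], [v_2], [v_3], [v_4], [v_5], [v_6], [v_7], [v_8], [v_9], [v_10]
  1-simplices (24): (24 of them)
  2-simplices (16): (16 of them)
  3-simplices (1): [v_2,v_3,v_9,v_10]

so the chain groups are C_0 ≅ Z^11, C_1 ≅ Z^24, C_2 ≅ Z^16, C_3 ≅ Z^1.

Boundary ∂_1: C_1 → C_0 maps an edge to its endpoints' difference, ∂[p,q] = q − p. For instance
  ∂[v_5,v_7] = [v_7] − [v_5].
As a 11×24 matrix over Z this has rank 9, with invariant factors (1,1,1,1,1,1,1,1,1).

Boundary ∂_2: C_2 → C_1 maps a triangle to the signed sum of its edges. For instance
  ∂[v_4,v_6,v_8] = [v_6,v_8] − [v_4,v_8] + [v_4,v_6],
  ∂[v_2,v_9,v_10] = [v_9,v_10] − [v_2,v_10] + [v_2,v_9].
As a 24×16 matrix over Z this has rank 15, with invariant factors (1,1,1,1,1,1,1,1,1,1,1,1,1,1,2).

The boundary map ∂_3: C_3 → C_2 sends each 3-simplex σ to the alternating sum Σ_i (−1)^i (σ with its i-th vertex removed). For instance
  ∂[v_2,v_3,v_9,v_10] = [v_3,v_9,v_10] − [v_2,v_9,v_10] + [v_2,v_3,v_10] − [v_2,v_3,v_9].
The 16×1 boundary matrix has rank 1 and Smith normal form diag(1).

Now H_k = ker ∂_k / im ∂_{k+1}, so:

  H_0: rank C_0 − rank ∂_1 = 11 − 9 = 2, and the invariant factors of ∂_1 are all 1, so H_0 ≅ Z^2.
  H_1: rank ker ∂_1 − rank ∂_2 = (24 − 9) − 15 = 0, and ∂_2 has invariant factor 2 > 1, so H_1 ≅ Z_2.
  H_2: rank ker ∂_2 − rank ∂_3 = (16 − 15) − 1 = 0, and the invariant factors of ∂_3 are all 1, so H_2 ≅ 0.
  H_3: rank ker ∂_3 − rank ∂_4 = (1 − 1) − 0 = 0, and there is no ∂_4, so H_3 ≅ 0.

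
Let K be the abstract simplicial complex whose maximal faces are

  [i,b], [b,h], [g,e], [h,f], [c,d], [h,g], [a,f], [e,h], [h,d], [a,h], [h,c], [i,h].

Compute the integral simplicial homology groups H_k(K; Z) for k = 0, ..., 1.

H_0 = Z,  H_1 = Z^4.

Order the vertices as a < b < c < d < e < f < g < h < i. Listing each simplex with vertices in this order, K has dimension 1 with simplices:

  0-simplices (9): a, b, c, d, e, f, g, h, i
  1-simplices (12): af, ah, bh, bi, cd, ch, dh, eg, eh, fh, gh, hi

Hence C_0 ≅ Z^9, C_1 ≅ Z^12.

The boundary map ∂_1: C_1 → C_0 sends each edge [p,q] (with p < q) to q − p. For instance
  ∂cd = d − c.
The resulting 9×12 matrix has rank 8, and its Smith normal form has invariant factors (1,1,1,1,1,1,1,1).

Reading off H_k = ker ∂_k / im ∂_{k+1}:

  H_0: rank C_0 − rank ∂_1 = 9 − 8 = 1, and the invariant factors of ∂_1 are all 1, so H_0 = Z.
  H_1: rank ker ∂_1 − rank ∂_2 = (12 − 8) − 0 = 4, and there is no ∂_2, so H_1 = Z^4.

As a check, the Euler characteristic is 9 − 12 = -3, which agrees with 1 − 4 = -3.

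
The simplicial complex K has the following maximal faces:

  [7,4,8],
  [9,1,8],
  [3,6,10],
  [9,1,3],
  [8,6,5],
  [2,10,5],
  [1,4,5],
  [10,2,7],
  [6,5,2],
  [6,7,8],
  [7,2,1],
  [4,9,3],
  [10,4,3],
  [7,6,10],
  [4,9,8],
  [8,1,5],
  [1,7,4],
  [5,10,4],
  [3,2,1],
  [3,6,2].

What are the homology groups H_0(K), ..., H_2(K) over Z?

H_0 ≅ Z,  H_1 ≅ Z ⊕ Z/2,  H_2 = 0.

We work with the vertex ordering 1 < 2 < 3 < 4 < 5 < 6 < 7 < 8 < 9 < 10. The simplices of K, each written with vertices in increasing order, are:

  0-simplices (10): [1], [2], [3], [4], [5], [6], [7], [8], [9], [10]
  1-simplices (30): (30 of them)
  2-simplices (20): (20 of them)

giving chain groups C_0 ≅ Z^10, C_1 ≅ Z^30, C_2 ≅ Z^20.

Boundary ∂_1: C_1 → C_0 maps an edge to its endpoints' difference, ∂[p,q] = q − p. For instance
  ∂[1,7] = [7] − [1].
As a 10×30 matrix over Z this has rank 9, with invariant factors (1,1,1,1,1,1,1,1,1).

Boundary ∂_2: C_2 → C_1 maps a triangle to the signed sum of its edges. For instance
  ∂[6,7,8] = [7,8] − [6,8] + [6,7],
  ∂[1,4,7] = [4,7] − [1,7] + [1,4].
As a 30×20 matrix over Z this has rank 20, with invariant factors (1,1,1,1,1,1,1,1,1,1,1,1,1,1,1,1,1,1,1,2).

Reading off H_k = ker ∂_k / im ∂_{k+1}:

  H_0: rank C_0 − rank ∂_1 = 10 − 9 = 1, and the invariant factors of ∂_1 are all 1, so H_0 = Z.
  H_1: rank ker ∂_1 − rank ∂_2 = (30 − 9) − 20 = 1, and ∂_2 has invariant factor 2 > 1, so H_1 = Z ⊕ Z/2.
  H_2: rank ker ∂_2 − rank ∂_3 = (20 − 20) − 0 = 0, and there is no ∂_3, so H_2 = 0.

As a check, the Euler characteristic is 10 − 30 + 20 = 0, which agrees with 1 − 1 + 0 = 0.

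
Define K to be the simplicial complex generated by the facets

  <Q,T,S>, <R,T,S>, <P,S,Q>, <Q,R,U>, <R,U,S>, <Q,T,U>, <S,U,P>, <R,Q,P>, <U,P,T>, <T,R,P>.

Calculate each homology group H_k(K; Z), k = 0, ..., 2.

K has 6 vertices, 15 edges, 10 triangles.
rank ∂_0 = 0, rank ∂_1 = 5 ⇒ b_0 = 6 − 0 − 5 = 1; all invariant factors of ∂_1 are 1 so no torsion. So H_0 = Z.
rank ∂_1 = 5, rank ∂_2 = 10 ⇒ b_1 = 15 − 5 − 10 = 0; ∂_2 has invariant factor(s) [2] giving torsion. So H_1 = Z_2.
rank ∂_2 = 10, rank ∂_3 = 0 ⇒ b_2 = 10 − 10 − 0 = 0. So H_2 = 0.

H_0 = Z,  H_1 = Z_2,  H_2 = 0.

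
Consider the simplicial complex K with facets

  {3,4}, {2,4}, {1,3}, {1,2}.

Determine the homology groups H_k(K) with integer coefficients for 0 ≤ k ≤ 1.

K has 4 vertices, 4 edges.
rank ∂_0 = 0, rank ∂_1 = 3 ⇒ b_0 = 4 − 0 − 3 = 1; all invariant factors of ∂_1 are 1 so no torsion. So H_0 = Z.
rank ∂_1 = 3, rank ∂_2 = 0 ⇒ b_1 = 4 − 3 − 0 = 1. So H_1 = Z.

H_0 = Z,  H_1 = Z.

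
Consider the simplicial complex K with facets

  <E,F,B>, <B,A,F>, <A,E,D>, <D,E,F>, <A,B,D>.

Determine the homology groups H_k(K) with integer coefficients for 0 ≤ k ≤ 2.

H_0 ≅ Z,  H_1 ≅ Z,  H_2 = 0.

Fix the vertex order A < B < D < E < F and write every simplex with vertices in increasing order. Then dim K = 2 and the simplices of K are:

  0-simplices (5): A, B, D, E, F
  1-simplices (10): AB, AD, AE, AF, BD, BE, BF, DE, DF, EF
  2-simplices (5): ABD, ABF, ADE, BEF, DEF

Hence C_0 ≅ Z^5, C_1 ≅ Z^10, C_2 ≅ Z^5.

Boundary ∂_1: C_1 → C_0 sends each edge [p,q] (with p < q) to q − p.
The 5×10 boundary matrix has rank 4 and Smith normal form diag(1,1,1,1).

Boundary ∂_2: C_2 → C_1 maps a triangle to the signed sum of its edges. For instance
  ∂DEF = EF − DF + DE,
  ∂ABF = BF − AF + AB.
This gives a 10×5 integer matrix of rank 5; reducing to Smith normal form yields diagonal entries (1,1,1,1,1).

Computing H_k = (kernel of ∂_k) / (image of ∂_{k+1}):

  H_0: rank C_0 − rank ∂_1 = 5 − 4 = 1, and the invariant factors of ∂_1 are all 1, so H_0 = Z.
  H_1: rank ker ∂_1 − rank ∂_2 = (10 − 4) − 5 = 1, and the invariant factors of ∂_2 are all 1, so H_1 = Z.
  H_2: rank ker ∂_2 − rank ∂_3 = (5 − 5) − 0 = 0, and there is no ∂_3, so H_2 = 0.

As a check, the Euler characteristic is 5 − 10 + 5 = 0, which agrees with 1 − 1 + 0 = 0.
(K is a triangulation of the Möbius band.)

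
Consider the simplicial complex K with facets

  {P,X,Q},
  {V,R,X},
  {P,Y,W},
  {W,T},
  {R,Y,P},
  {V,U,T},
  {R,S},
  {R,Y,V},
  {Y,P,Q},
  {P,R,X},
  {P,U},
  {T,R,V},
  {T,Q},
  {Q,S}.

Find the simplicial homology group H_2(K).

H_2 ≅ 0.

Fix the vertex order P < Q < R < S < T < U < V < W < X < Y and write every simplex with vertices in increasing order. Then dim K = 2 and the simplices of K are:

  0-simplices (10): P, Q, R, S, T, U, V, W, X, Y
  1-simplices (22): PQ, PR, PU, PW, PX, PY, QS, QT, QX, QY, RS, RT, RV, RX, RY, TU, TV, TW, UV, VX, VY, WY
  2-simplices (9): PQX, PQY, PRX, PRY, PWY, RTV, RVX, RVY, TUV

so the chain groups are C_0 ≅ Z^10, C_1 ≅ Z^22, C_2 ≅ Z^9.

∂_1: C_1 → C_0 sends each edge [p,q] (with p < q) to q − p.
As a 10×22 matrix over Z this has rank 9, with invariant factors (1,1,1,1,1,1,1,1,1).

Boundary ∂_2: C_2 → C_1 acts by ∂[p,q,r] = [q,r] − [p,r] + [p,q]. For instance
  ∂PQY = QY − PY + PQ,
  ∂PRX = RX − PX + PR.
This gives a 22×9 integer matrix of rank 9; reducing to Smith normal form yields diagonal entries (1,1,1,1,1,1,1,1,1).

Now H_k = ker ∂_k / im ∂_{k+1}, so:

  H_2: rank ker ∂_2 − rank ∂_3 = (9 − 9) − 0 = 0, and there is no ∂_3, so H_2 ≅ 0.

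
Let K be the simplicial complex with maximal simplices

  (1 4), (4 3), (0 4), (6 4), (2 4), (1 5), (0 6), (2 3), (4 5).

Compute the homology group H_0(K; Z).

Fix the vertex order 0 < 1 < 2 < 3 < 4 < 5 < 6 and write every simplex with vertices in increasing order. Then dim K = 1 and the simplices of K are:

  0-simplices (7): [0], [1], [2], [3], [4], [5], [6]
  1-simplices (9): [0,4], [0,6], [1,4], [1,5], [2,3], [2,4], [3,4], [4,5], [4,6]

Hence C_0 ≅ Z^7, C_1 ≅ Z^9.

Boundary ∂_1: C_1 → C_0 maps an edge to its endpoints' difference, ∂[p,q] = q − p.
As a 7×9 matrix over Z this has rank 6, with invariant factors (1,1,1,1,1,1).

From H_k ≅ ker(∂_k) / im(∂_{k+1}) we obtain:

  H_0: rank C_0 − rank ∂_1 = 7 − 6 = 1, and the invariant factors of ∂_1 are all 1, so H_0 = Z.

(K is a triangulation of a wedge of 3 circles.)

H_0 = Z.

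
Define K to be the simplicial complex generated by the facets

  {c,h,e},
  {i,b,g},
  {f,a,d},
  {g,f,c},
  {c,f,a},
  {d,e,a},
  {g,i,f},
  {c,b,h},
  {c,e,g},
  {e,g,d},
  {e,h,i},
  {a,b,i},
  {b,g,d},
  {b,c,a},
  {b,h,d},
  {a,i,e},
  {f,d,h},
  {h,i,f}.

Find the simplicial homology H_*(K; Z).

H_0 ≅ Z,  H_1 ≅ Z^2,  H_2 ≅ Z.

Take the total order a < b < c < d < e < f < g < h < i on the vertex set. Then K (dimension 2) consists of the simplices:

  0-simplices (9): a, b, c, d, e, f, g, h, i
  1-simplices (27): ab, ac, ad, ae, af, ai, bc, bd, bg, bh, bi, ce, cf, cg, ch, de, df, dg, dh, eg, eh, ei, fg, fh, fi, gi, hi
  2-simplices (18): abc, abi, acf, ade, adf, aei, bch, bdg, bdh, bgi, ceg, ceh, cfg, deg, dfh, ehi, fgi, fhi

so the chain groups are C_0 ≅ Z^9, C_1 ≅ Z^27, C_2 ≅ Z^18.

∂_1: C_1 → C_0 sends each edge [p,q] (with p < q) to q − p.
This gives a 9×27 integer matrix of rank 8; reducing to Smith normal form yields diagonal entries (1,1,1,1,1,1,1,1).

The boundary map ∂_2: C_2 → C_1 sends each 2-simplex [p,q,r] to [q,r] − [p,r] + [p,q]. For instance
  ∂acf = cf − af + ac,
  ∂cfg = fg − cg + cf.
As a 27×18 matrix over Z this has rank 17, with invariant factors (1,1,1,1,1,1,1,1,1,1,1,1,1,1,1,1,1).

Reading off H_k = ker ∂_k / im ∂_{k+1}:

  H_0: rank C_0 − rank ∂_1 = 9 − 8 = 1, and the invariant factors of ∂_1 are all 1, so H_0 ≅ Z.
  H_1: rank ker ∂_1 − rank ∂_2 = (27 − 8) − 17 = 2, and the invariant factors of ∂_2 are all 1, so H_1 ≅ Z^2.
  H_2: rank ker ∂_2 − rank ∂_3 = (18 − 17) − 0 = 1, and there is no ∂_3, so H_2 ≅ Z.

As a check, the Euler characteristic is 9 − 27 + 18 = 0, which agrees with 1 − 2 + 1 = 0.
(K is a triangulation of the torus T^2.)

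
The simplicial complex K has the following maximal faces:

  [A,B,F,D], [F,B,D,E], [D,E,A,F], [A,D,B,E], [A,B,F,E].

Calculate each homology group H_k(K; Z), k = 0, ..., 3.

Fix the vertex order A < B < D < E < F and write every simplex with vertices in increasing order. Then dim K = 3 and the simplices of K are:

  0-simplices (5): A, B, D, E, F
  1-simplices (10): AB, AD, AE, AF, BD, BE, BF, DE, DF, EF
  2-simplices (10): ABD, ABE, ABF, ADE, ADF, AEF, BDE, BDF, BEF, DEF
  3-simplices (5): ABDE, ABDF, ABEF, ADEF, BDEF

Hence C_0 ≅ Z^5, C_1 ≅ Z^10, C_2 ≅ Z^10, C_3 ≅ Z^5.

The boundary map ∂_1: C_1 → C_0 sends each edge [p,q] (with p < q) to q − p. For instance
  ∂BE = E − B.
The resulting 5×10 matrix has rank 4, and its Smith normal form has invariant factors (1,1,1,1).

Boundary ∂_2: C_2 → C_1 sends each 2-simplex [p,q,r] to [q,r] − [p,r] + [p,q]. For instance
  ∂DEF = EF − DF + DE,
  ∂ADE = DE − AE + AD.
The 10×10 boundary matrix has rank 6 and Smith normal form diag(1,1,1,1,1,1).

The boundary map ∂_3: C_3 → C_2 sends each 3-simplex σ to the alternating sum Σ_i (−1)^i (σ with its i-th vertex removed). For instance
  ∂ADEF = DEF − AEF + ADF − ADE,
  ∂BDEF = DEF − BEF + BDF − BDE.
The resulting 10×5 matrix has rank 4, and its Smith normal form has invariant factors (1,1,1,1).

Computing H_k = (kernel of ∂_k) / (image of ∂_{k+1}):

  H_0: rank C_0 − rank ∂_1 = 5 − 4 = 1, and the invariant factors of ∂_1 are all 1, so H_0 ≅ Z.
  H_1: rank ker ∂_1 − rank ∂_2 = (10 − 4) − 6 = 0, and the invariant factors of ∂_2 are all 1, so H_1 ≅ 0.
  H_2: rank ker ∂_2 − rank ∂_3 = (10 − 6) − 4 = 0, and the invariant factors of ∂_3 are all 1, so H_2 ≅ 0.
  H_3: rank ker ∂_3 − rank ∂_4 = (5 − 4) − 0 = 1, and there is no ∂_4, so H_3 ≅ Z.

As a check, the Euler characteristic is 5 − 10 + 10 − 5 = 0, which agrees with 1 − 0 + 0 − 1 = 0.

H_0 ≅ Z,  H_1 = 0,  H_2 = 0,  H_3 ≅ Z.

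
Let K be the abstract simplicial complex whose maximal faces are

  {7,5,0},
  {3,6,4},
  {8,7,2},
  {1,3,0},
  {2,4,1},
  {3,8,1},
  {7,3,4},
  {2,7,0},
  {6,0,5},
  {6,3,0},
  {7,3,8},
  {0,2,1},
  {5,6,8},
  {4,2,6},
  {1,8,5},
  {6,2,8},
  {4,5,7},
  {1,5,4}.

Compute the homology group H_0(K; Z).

K has 9 vertices, 27 edges, 18 triangles.
rank ∂_0 = 0, rank ∂_1 = 8 ⇒ b_0 = 9 − 0 − 8 = 1; all invariant factors of ∂_1 are 1 so no torsion. So H_0 ≅ Z.

H_0 = Z.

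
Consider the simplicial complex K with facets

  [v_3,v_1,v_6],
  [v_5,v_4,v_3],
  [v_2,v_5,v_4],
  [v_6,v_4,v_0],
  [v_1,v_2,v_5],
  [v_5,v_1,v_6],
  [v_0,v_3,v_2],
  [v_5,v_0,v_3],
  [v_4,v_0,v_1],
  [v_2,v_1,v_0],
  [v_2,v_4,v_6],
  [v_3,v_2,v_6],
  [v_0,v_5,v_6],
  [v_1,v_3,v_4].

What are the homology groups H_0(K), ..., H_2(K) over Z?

Fix the vertex order v_0 < v_1 < v_2 < v_3 < v_4 < v_5 < v_6 and write every simplex with vertices in increasing order. Then dim K = 2 and the simplices of K are:

  0-simplices (7): [v_0], [v_1], [v_2], [v_3], [v_4], [v_5], [v_6]
  1-simplices (21): (21 of them)
  2-simplices (14): (14 of them)

giving chain groups C_0 ≅ Z^7, C_1 ≅ Z^21, C_2 ≅ Z^14.

∂_1: C_1 → C_0 is given by ∂[p,q] = [q] − [p]. For instance
  ∂[v_2,v_6] = [v_6] − [v_2].
As a 7×21 matrix over Z this has rank 6, with invariant factors (1,1,1,1,1,1).

Boundary ∂_2: C_2 → C_1 acts by ∂[p,q,r] = [q,r] − [p,r] + [p,q]. For instance
  ∂[v_1,v_3,v_4] = [v_3,v_4] − [v_1,v_4] + [v_1,v_3],
  ∂[v_2,v_3,v_6] = [v_3,v_6] − [v_2,v_6] + [v_2,v_3].
This gives a 21×14 integer matrix of rank 13; reducing to Smith normal form yields diagonal entries (1,1,1,1,1,1,1,1,1,1,1,1,1).

Now H_k = ker ∂_k / im ∂_{k+1}, so:

  H_0: rank C_0 − rank ∂_1 = 7 − 6 = 1, and the invariant factors of ∂_1 are all 1, so H_0 ≅ Z.
  H_1: rank ker ∂_1 − rank ∂_2 = (21 − 6) − 13 = 2, and the invariant factors of ∂_2 are all 1, so H_1 ≅ Z^2.
  H_2: rank ker ∂_2 − rank ∂_3 = (14 − 13) − 0 = 1, and there is no ∂_3, so H_2 ≅ Z.

(K is a triangulation of the torus T^2.)

H_0 = Z,  H_1 = Z^2,  H_2 = Z.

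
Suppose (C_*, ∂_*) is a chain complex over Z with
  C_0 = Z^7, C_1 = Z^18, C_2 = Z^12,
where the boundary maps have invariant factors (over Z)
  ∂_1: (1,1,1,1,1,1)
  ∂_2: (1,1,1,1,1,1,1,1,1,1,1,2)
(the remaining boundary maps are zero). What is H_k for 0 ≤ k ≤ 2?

H_0 ≅ Z,  H_1 ≅ Z/2,  H_2 = 0.

H_0: b_0 = 7 − 0 − 6 = 1; torsion from ∂_1 factors > 1: none. So H_0 ≅ Z.
H_1: b_1 = 18 − 6 − 12 = 0; torsion from ∂_2 factors > 1: [2]. So H_1 ≅ Z/2.
H_2: b_2 = 12 − 12 − 0 = 0; torsion from ∂_3 factors > 1: none. So H_2 ≅ 0.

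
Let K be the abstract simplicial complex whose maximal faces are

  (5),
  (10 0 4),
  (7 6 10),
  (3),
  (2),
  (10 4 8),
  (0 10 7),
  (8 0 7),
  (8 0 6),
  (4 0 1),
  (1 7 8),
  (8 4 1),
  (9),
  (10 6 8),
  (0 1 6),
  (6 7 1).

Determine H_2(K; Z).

Fix the vertex order 0 < 1 < 2 < 3 < 4 < 5 < 6 < 7 < 8 < 9 < 10 and write every simplex with vertices in increasing order. Then dim K = 2 and the simplices of K are:

  0-simplices (11): [0], [1], [2], [3], [4], [5], [6], [7], [8], [9], [10]
  1-simplices (18): [0,1], [0,4], [0,6], [0,7], [0,8], [0,10], [1,4], [1,6], [1,7], [1,8], [4,8], [4,10], [6,7], [6,8], [6,10], [7,8], [7,10], [8,10]
  2-simplices (12): [0,1,4], [0,1,6], [0,4,10], [0,6,8], [0,7,8], [0,7,10], [1,4,8], [1,6,7], [1,7,8], [4,8,10], [6,7,10], [6,8,10]

giving chain groups C_0 ≅ Z^11, C_1 ≅ Z^18, C_2 ≅ Z^12.

The boundary map ∂_1: C_1 → C_0 sends each edge [p,q] (with p < q) to q − p.
The resulting 11×18 matrix has rank 6, and its Smith normal form has invariant factors (1,1,1,1,1,1).

The boundary map ∂_2: C_2 → C_1 maps a triangle to the signed sum of its edges. For instance
  ∂[4,8,10] = [8,10] − [4,10] + [4,8],
  ∂[0,7,8] = [7,8] − [0,8] + [0,7].
The 18×12 boundary matrix has rank 12 and Smith normal form diag(1,1,1,1,1,1,1,1,1,1,1,2).

Reading off H_k = ker ∂_k / im ∂_{k+1}:

  H_2: rank ker ∂_2 − rank ∂_3 = (12 − 12) − 0 = 0, and there is no ∂_3, so H_2 ≅ 0.

H_2 = 0.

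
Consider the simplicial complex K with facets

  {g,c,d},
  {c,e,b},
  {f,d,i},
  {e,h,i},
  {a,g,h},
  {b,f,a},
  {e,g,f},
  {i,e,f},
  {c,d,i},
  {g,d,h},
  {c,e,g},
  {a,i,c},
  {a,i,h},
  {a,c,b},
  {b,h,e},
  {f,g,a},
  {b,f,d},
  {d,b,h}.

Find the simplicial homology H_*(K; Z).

Take the total order a < b < c < d < e < f < g < h < i on the vertex set. Then K (dimension 2) consists of the simplices:

  0-simplices (9): a, b, c, d, e, f, g, h, i
  1-simplices (27): ab, ac, af, ag, ah, ai, bc, bd, be, bf, bh, cd, ce, cg, ci, df, dg, dh, di, ef, eg, eh, ei, fg, fi, gh, hi
  2-simplices (18): abc, abf, aci, afg, agh, ahi, bce, bdf, bdh, beh, cdg, cdi, ceg, dfi, dgh, efg, efi, ehi

so the chain groups are C_0 ≅ Z^9, C_1 ≅ Z^27, C_2 ≅ Z^18.

∂_1: C_1 → C_0 sends each edge [p,q] (with p < q) to q − p. For instance
  ∂bh = h − b.
This gives a 9×27 integer matrix of rank 8; reducing to Smith normal form yields diagonal entries (1,1,1,1,1,1,1,1).

∂_2: C_2 → C_1 sends each 2-simplex [p,q,r] to [q,r] − [p,r] + [p,q]. For instance
  ∂afg = fg − ag + af,
  ∂bdh = dh − bh + bd.
As a 27×18 matrix over Z this has rank 17, with invariant factors (1,1,1,1,1,1,1,1,1,1,1,1,1,1,1,1,1).

Computing H_k = (kernel of ∂_k) / (image of ∂_{k+1}):

  H_0: rank C_0 − rank ∂_1 = 9 − 8 = 1, and the invariant factors of ∂_1 are all 1, so H_0 = Z.
  H_1: rank ker ∂_1 − rank ∂_2 = (27 − 8) − 17 = 2, and the invariant factors of ∂_2 are all 1, so H_1 = Z^2.
  H_2: rank ker ∂_2 − rank ∂_3 = (18 − 17) − 0 = 1, and there is no ∂_3, so H_2 = Z.

As a check, the Euler characteristic is 9 − 27 + 18 = 0, which agrees with 1 − 2 + 1 = 0.
(K is a triangulation of the torus T^2.)

H_0 = Z,  H_1 = Z^2,  H_2 = Z.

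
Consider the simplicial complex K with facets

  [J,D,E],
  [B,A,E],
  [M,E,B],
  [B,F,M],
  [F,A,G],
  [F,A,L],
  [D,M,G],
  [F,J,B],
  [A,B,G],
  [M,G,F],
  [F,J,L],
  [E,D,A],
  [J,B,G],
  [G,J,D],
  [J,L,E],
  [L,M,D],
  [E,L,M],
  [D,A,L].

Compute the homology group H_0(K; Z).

H_0 ≅ Z.

Order the vertices as A < B < D < E < F < G < J < L < M. Listing each simplex with vertices in this order, K has dimension 2 with simplices:

  0-simplices (9): A, B, D, E, F, G, J, L, M
  1-simplices (27): AB, AD, AE, AF, AG, AL, BE, BF, BG, BJ, BM, DE, DG, DJ, DL, DM, EJ, EL, EM, FG, FJ, FL, FM, GJ, GM, JL, LM
  2-simplices (18): ABE, ABG, ADE, ADL, AFG, AFL, BEM, BFJ, BFM, BGJ, DEJ, DGJ, DGM, DLM, EJL, ELM, FGM, FJL

Hence C_0 ≅ Z^9, C_1 ≅ Z^27, C_2 ≅ Z^18.

Boundary ∂_1: C_1 → C_0 maps an edge to its endpoints' difference, ∂[p,q] = q − p.
This gives a 9×27 integer matrix of rank 8; reducing to Smith normal form yields diagonal entries (1,1,1,1,1,1,1,1).

∂_2: C_2 → C_1 sends each 2-simplex [p,q,r] to [q,r] − [p,r] + [p,q]. For instance
  ∂BEM = EM − BM + BE,
  ∂DGM = GM − DM + DG.
As a 27×18 matrix over Z this has rank 18, with invariant factors (1,1,1,1,1,1,1,1,1,1,1,1,1,1,1,1,1,2).

Now H_k = ker ∂_k / im ∂_{k+1}, so:

  H_0: rank C_0 − rank ∂_1 = 9 − 8 = 1, and the invariant factors of ∂_1 are all 1, so H_0 ≅ Z.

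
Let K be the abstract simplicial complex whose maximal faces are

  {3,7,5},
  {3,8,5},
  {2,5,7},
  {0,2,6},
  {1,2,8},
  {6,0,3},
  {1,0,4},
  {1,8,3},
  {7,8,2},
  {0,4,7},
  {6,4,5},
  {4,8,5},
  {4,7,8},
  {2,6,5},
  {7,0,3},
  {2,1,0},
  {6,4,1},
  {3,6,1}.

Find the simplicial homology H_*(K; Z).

Take the total order 0 < 1 < 2 < 3 < 4 < 5 < 6 < 7 < 8 on the vertex set. Then K (dimension 2) consists of the simplices:

  0-simplices (9): [0], [1], [2], [3], [4], [5], [6], [7], [8]
  1-simplices (27): (27 of them)
  2-simplices (18): [0,1,2], [0,1,4], [0,2,6], [0,3,6], [0,3,7], [0,4,7], [1,2,8], [1,3,6], [1,3,8], [1,4,6], [2,5,6], [2,5,7], [2,7,8], [3,5,7], [3,5,8], [4,5,6], [4,5,8], [4,7,8]

so the chain groups are C_0 ≅ Z^9, C_1 ≅ Z^27, C_2 ≅ Z^18.

∂_1: C_1 → C_0 sends each edge [p,q] (with p < q) to q − p.
As a 9×27 matrix over Z this has rank 8, with invariant factors (1,1,1,1,1,1,1,1).

The boundary map ∂_2: C_2 → C_1 maps a triangle to the signed sum of its edges. For instance
  ∂[1,3,6] = [3,6] − [1,6] + [1,3],
  ∂[0,3,7] = [3,7] − [0,7] + [0,3].
This gives a 27×18 integer matrix of rank 18; reducing to Smith normal form yields diagonal entries (1,1,1,1,1,1,1,1,1,1,1,1,1,1,1,1,1,2).

Now H_k = ker ∂_k / im ∂_{k+1}, so:

  H_0: rank C_0 − rank ∂_1 = 9 − 8 = 1, and the invariant factors of ∂_1 are all 1, so H_0 ≅ Z.
  H_1: rank ker ∂_1 − rank ∂_2 = (27 − 8) − 18 = 1, and ∂_2 has invariant factor 2 > 1, so H_1 ≅ Z ⊕ Z_2.
  H_2: rank ker ∂_2 − rank ∂_3 = (18 − 18) − 0 = 0, and there is no ∂_3, so H_2 ≅ 0.

As a check, the Euler characteristic is 9 − 27 + 18 = 0, which agrees with 1 − 1 + 0 = 0.

H_0 ≅ Z,  H_1 ≅ Z ⊕ Z_2,  H_2 = 0.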